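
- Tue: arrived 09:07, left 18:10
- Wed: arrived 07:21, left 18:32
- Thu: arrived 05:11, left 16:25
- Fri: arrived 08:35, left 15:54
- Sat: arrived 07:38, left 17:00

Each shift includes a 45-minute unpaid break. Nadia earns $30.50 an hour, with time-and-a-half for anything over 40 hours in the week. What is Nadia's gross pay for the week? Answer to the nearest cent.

$1421.30

Tue: 09:07–18:10 = 9 h 3 min; less 45 min break → 8 h 18 min
Wed: 07:21–18:32 = 11 h 11 min; less 45 min break → 10 h 26 min
Thu: 05:11–16:25 = 11 h 14 min; less 45 min break → 10 h 29 min
Fri: 08:35–15:54 = 7 h 19 min; less 45 min break → 6 h 34 min
Sat: 07:38–17:00 = 9 h 22 min; less 45 min break → 8 h 37 min
Total worked: 44 h 24 min = 2664 min.
Regular 40 h 0 min = 2400 min at $30.50/h; overtime 4 h 24 min = 264 min at $45.75/h.
Pay = (2400 × $30.50 + 264 × $45.75) ÷ 60 = $1421.30.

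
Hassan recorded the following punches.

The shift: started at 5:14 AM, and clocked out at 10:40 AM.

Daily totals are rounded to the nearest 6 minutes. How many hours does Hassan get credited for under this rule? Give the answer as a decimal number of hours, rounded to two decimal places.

5.40 hours

The shift: 5:14 AM–10:40 AM = 5 h 26 min → rounds to 5 h 24 min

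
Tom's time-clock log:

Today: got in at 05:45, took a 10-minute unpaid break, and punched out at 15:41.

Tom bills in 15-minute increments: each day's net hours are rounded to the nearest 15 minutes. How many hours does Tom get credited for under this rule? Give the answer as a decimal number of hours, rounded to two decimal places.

9.75 hours

Today: 05:45–15:41 = 9 h 56 min − 10 min = 9 h 46 min → rounds to 9 h 45 min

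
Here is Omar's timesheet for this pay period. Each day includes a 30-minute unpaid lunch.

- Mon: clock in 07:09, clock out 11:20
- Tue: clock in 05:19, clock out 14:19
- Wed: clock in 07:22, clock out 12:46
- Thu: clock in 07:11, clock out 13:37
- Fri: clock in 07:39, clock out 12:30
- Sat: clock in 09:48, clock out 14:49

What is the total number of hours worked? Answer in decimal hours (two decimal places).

31.88 hours

Mon: 07:09–11:20 = 4 h 11 min; less 30 min break → 3 h 41 min
Tue: 05:19–14:19 = 9 h 0 min; less 30 min break → 8 h 30 min
Wed: 07:22–12:46 = 5 h 24 min; less 30 min break → 4 h 54 min
Thu: 07:11–13:37 = 6 h 26 min; less 30 min break → 5 h 56 min
Fri: 07:39–12:30 = 4 h 51 min; less 30 min break → 4 h 21 min
Sat: 09:48–14:49 = 5 h 1 min; less 30 min break → 4 h 31 min
Total: 3 h 41 min + 8 h 30 min + 4 h 54 min + 5 h 56 min + 4 h 21 min + 4 h 31 min = 31 h 53 min.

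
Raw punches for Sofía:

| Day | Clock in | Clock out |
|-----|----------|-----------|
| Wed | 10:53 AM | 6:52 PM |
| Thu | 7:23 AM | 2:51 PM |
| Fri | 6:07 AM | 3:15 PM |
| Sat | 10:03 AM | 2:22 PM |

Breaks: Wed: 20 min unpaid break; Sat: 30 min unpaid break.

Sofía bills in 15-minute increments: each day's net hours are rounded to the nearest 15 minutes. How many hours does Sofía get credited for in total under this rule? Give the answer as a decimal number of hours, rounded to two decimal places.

Wed: 10:53 AM–6:52 PM = 7 h 59 min − 20 min = 7 h 39 min → rounds to 7 h 45 min
Thu: 7:23 AM–2:51 PM = 7 h 28 min → rounds to 7 h 30 min
Fri: 6:07 AM–3:15 PM = 9 h 8 min → rounds to 9 h 15 min
Sat: 10:03 AM–2:22 PM = 4 h 19 min − 30 min = 3 h 49 min → rounds to 3 h 45 min
Total credited: 28 h 15 min.

28.25 hours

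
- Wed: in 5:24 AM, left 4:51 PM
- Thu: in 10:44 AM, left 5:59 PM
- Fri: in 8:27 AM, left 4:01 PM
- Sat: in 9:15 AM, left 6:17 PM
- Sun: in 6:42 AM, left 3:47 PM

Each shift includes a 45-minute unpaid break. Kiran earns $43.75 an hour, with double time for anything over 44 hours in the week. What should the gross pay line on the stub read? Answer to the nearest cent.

Wed: 5:24 AM–4:51 PM = 11 h 27 min; less 45 min break → 10 h 42 min
Thu: 10:44 AM–5:59 PM = 7 h 15 min; less 45 min break → 6 h 30 min
Fri: 8:27 AM–4:01 PM = 7 h 34 min; less 45 min break → 6 h 49 min
Sat: 9:15 AM–6:17 PM = 9 h 2 min; less 45 min break → 8 h 17 min
Sun: 6:42 AM–3:47 PM = 9 h 5 min; less 45 min break → 8 h 20 min
Total worked: 40 h 38 min = 2438 min.
Regular 40 h 38 min = 2438 min at $43.75/h; overtime 0 h 0 min = 0 min at $87.50/h.
Pay = (2438 × $43.75 + 0 × $87.50) ÷ 60 = $1777.71.

$1777.71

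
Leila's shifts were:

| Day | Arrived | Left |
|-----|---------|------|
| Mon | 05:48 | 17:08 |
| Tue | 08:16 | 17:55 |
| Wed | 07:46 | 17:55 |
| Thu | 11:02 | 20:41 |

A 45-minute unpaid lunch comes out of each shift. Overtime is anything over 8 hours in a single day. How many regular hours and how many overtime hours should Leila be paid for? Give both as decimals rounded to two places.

Regular 32.00 hours, overtime 5.78 hours

Mon: 05:48–17:08 = 11 h 20 min; less 45 min break → 10 h 35 min
Tue: 08:16–17:55 = 9 h 39 min; less 45 min break → 8 h 54 min
Wed: 07:46–17:55 = 10 h 9 min; less 45 min break → 9 h 24 min
Thu: 11:02–20:41 = 9 h 39 min; less 45 min break → 8 h 54 min
Mon reg 8 h 0 min / OT 2 h 35 min; Tue reg 8 h 0 min / OT 0 h 54 min; Wed reg 8 h 0 min / OT 1 h 24 min; Thu reg 8 h 0 min / OT 0 h 54 min.
Totals: regular 32 h 0 min, overtime 5 h 47 min.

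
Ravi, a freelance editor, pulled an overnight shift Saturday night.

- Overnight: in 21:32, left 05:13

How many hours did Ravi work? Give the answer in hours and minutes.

Overnight: 21:32 → midnight = 2 h 28 min; midnight → 05:13 = 5 h 13 min; span 7 h 41 min

7 h 41 min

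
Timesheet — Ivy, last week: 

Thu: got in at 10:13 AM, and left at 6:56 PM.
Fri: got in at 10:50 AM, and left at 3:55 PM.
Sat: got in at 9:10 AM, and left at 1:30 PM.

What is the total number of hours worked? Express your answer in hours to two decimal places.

Thu: 10:13 AM–6:56 PM = 8 h 43 min
Fri: 10:50 AM–3:55 PM = 5 h 5 min
Sat: 9:10 AM–1:30 PM = 4 h 20 min
Total: 8 h 43 min + 5 h 5 min + 4 h 20 min = 18 h 8 min.

18.13 hours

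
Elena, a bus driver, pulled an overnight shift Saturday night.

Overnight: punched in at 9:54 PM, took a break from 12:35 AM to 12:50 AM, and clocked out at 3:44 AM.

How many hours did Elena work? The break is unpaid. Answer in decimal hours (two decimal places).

5.58 hours

Overnight: 9:54 PM → midnight = 2 h 6 min; midnight → 3:44 AM = 3 h 44 min; span 5 h 50 min; less 15 min break → 5 h 35 min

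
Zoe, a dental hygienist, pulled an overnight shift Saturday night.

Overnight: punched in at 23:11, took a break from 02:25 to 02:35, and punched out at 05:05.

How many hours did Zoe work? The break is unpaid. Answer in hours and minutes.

5 h 44 min

Overnight: 23:11 → midnight = 0 h 49 min; midnight → 05:05 = 5 h 5 min; span 5 h 54 min; less 10 min break → 5 h 44 min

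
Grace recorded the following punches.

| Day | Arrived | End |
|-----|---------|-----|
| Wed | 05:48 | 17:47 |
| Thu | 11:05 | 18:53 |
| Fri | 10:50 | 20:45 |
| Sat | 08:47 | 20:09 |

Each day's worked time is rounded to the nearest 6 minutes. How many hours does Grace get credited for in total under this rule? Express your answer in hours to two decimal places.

Wed: 05:48–17:47 = 11 h 59 min → rounds to 12 h 0 min
Thu: 11:05–18:53 = 7 h 48 min → rounds to 7 h 48 min
Fri: 10:50–20:45 = 9 h 55 min → rounds to 9 h 54 min
Sat: 08:47–20:09 = 11 h 22 min → rounds to 11 h 24 min
Total credited: 41 h 6 min.

41.10 hours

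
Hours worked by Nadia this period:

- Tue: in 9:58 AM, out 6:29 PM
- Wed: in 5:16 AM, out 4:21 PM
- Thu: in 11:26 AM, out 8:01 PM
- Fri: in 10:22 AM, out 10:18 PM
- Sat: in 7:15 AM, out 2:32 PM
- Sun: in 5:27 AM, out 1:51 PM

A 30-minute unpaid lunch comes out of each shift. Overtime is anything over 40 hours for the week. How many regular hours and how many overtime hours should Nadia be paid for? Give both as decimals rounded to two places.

Regular 40.00 hours, overtime 12.80 hours

Tue: 9:58 AM–6:29 PM = 8 h 31 min; less 30 min break → 8 h 1 min
Wed: 5:16 AM–4:21 PM = 11 h 5 min; less 30 min break → 10 h 35 min
Thu: 11:26 AM–8:01 PM = 8 h 35 min; less 30 min break → 8 h 5 min
Fri: 10:22 AM–10:18 PM = 11 h 56 min; less 30 min break → 11 h 26 min
Sat: 7:15 AM–2:32 PM = 7 h 17 min; less 30 min break → 6 h 47 min
Sun: 5:27 AM–1:51 PM = 8 h 24 min; less 30 min break → 7 h 54 min
Total worked: 52 h 48 min = 52.80 h.
Threshold 40 h → overtime 12 h 48 min, regular 40 h 0 min.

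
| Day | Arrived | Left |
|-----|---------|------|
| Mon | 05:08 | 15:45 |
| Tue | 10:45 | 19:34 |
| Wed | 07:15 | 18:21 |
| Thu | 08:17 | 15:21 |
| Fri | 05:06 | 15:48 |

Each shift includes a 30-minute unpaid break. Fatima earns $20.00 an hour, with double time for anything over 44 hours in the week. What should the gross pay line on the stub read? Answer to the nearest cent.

Mon: 05:08–15:45 = 10 h 37 min; less 30 min break → 10 h 7 min
Tue: 10:45–19:34 = 8 h 49 min; less 30 min break → 8 h 19 min
Wed: 07:15–18:21 = 11 h 6 min; less 30 min break → 10 h 36 min
Thu: 08:17–15:21 = 7 h 4 min; less 30 min break → 6 h 34 min
Fri: 05:06–15:48 = 10 h 42 min; less 30 min break → 10 h 12 min
Total worked: 45 h 48 min = 2748 min.
Regular 44 h 0 min = 2640 min at $20.00/h; overtime 1 h 48 min = 108 min at $40.00/h.
Pay = (2640 × $20.00 + 108 × $40.00) ÷ 60 = $952.00.

$952.00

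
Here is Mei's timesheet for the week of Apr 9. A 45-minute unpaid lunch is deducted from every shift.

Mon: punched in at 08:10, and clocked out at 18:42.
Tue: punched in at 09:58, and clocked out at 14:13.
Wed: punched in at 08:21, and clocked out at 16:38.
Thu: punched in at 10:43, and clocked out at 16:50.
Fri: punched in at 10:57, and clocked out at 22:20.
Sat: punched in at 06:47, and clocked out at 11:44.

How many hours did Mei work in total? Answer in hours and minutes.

41 h 1 min

Mon: 08:10–18:42 = 10 h 32 min; less 45 min break → 9 h 47 min
Tue: 09:58–14:13 = 4 h 15 min; less 45 min break → 3 h 30 min
Wed: 08:21–16:38 = 8 h 17 min; less 45 min break → 7 h 32 min
Thu: 10:43–16:50 = 6 h 7 min; less 45 min break → 5 h 22 min
Fri: 10:57–22:20 = 11 h 23 min; less 45 min break → 10 h 38 min
Sat: 06:47–11:44 = 4 h 57 min; less 45 min break → 4 h 12 min
Total: 9 h 47 min + 3 h 30 min + 7 h 32 min + 5 h 22 min + 10 h 38 min + 4 h 12 min = 41 h 1 min.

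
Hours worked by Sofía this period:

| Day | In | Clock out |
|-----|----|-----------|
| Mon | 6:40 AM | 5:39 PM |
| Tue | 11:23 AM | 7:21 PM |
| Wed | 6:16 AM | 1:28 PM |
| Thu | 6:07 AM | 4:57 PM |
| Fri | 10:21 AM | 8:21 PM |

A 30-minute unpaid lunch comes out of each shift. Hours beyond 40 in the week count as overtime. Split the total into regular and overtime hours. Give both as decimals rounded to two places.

Regular 40.00 hours, overtime 4.48 hours

Mon: 6:40 AM–5:39 PM = 10 h 59 min; less 30 min break → 10 h 29 min
Tue: 11:23 AM–7:21 PM = 7 h 58 min; less 30 min break → 7 h 28 min
Wed: 6:16 AM–1:28 PM = 7 h 12 min; less 30 min break → 6 h 42 min
Thu: 6:07 AM–4:57 PM = 10 h 50 min; less 30 min break → 10 h 20 min
Fri: 10:21 AM–8:21 PM = 10 h 0 min; less 30 min break → 9 h 30 min
Total worked: 44 h 29 min = 44.48 h.
Threshold 40 h → overtime 4 h 29 min, regular 40 h 0 min.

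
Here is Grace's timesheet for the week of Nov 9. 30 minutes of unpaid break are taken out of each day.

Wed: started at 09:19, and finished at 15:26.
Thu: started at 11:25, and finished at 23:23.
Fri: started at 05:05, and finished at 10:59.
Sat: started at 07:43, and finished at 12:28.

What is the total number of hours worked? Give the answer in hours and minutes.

Wed: 09:19–15:26 = 6 h 7 min; less 30 min break → 5 h 37 min
Thu: 11:25–23:23 = 11 h 58 min; less 30 min break → 11 h 28 min
Fri: 05:05–10:59 = 5 h 54 min; less 30 min break → 5 h 24 min
Sat: 07:43–12:28 = 4 h 45 min; less 30 min break → 4 h 15 min
Total: 5 h 37 min + 11 h 28 min + 5 h 24 min + 4 h 15 min = 26 h 44 min.

26 h 44 min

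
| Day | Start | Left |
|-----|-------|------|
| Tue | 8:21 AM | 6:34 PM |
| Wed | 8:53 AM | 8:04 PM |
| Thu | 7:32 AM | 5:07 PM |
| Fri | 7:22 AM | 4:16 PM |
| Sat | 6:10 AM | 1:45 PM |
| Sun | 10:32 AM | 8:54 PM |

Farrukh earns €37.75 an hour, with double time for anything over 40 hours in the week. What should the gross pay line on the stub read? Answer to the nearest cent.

€2856.42

Tue: 8:21 AM–6:34 PM = 10 h 13 min
Wed: 8:53 AM–8:04 PM = 11 h 11 min
Thu: 7:32 AM–5:07 PM = 9 h 35 min
Fri: 7:22 AM–4:16 PM = 8 h 54 min
Sat: 6:10 AM–1:45 PM = 7 h 35 min
Sun: 10:32 AM–8:54 PM = 10 h 22 min
Total worked: 57 h 50 min = 3470 min.
Regular 40 h 0 min = 2400 min at €37.75/h; overtime 17 h 50 min = 1070 min at €75.50/h.
Pay = (2400 × €37.75 + 1070 × €75.50) ÷ 60 = €2856.42.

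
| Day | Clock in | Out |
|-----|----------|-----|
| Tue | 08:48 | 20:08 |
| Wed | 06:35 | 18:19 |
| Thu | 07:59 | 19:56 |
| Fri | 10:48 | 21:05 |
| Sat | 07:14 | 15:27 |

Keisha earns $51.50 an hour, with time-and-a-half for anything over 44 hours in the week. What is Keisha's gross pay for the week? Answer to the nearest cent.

Tue: 08:48–20:08 = 11 h 20 min
Wed: 06:35–18:19 = 11 h 44 min
Thu: 07:59–19:56 = 11 h 57 min
Fri: 10:48–21:05 = 10 h 17 min
Sat: 07:14–15:27 = 8 h 13 min
Total worked: 53 h 31 min = 3211 min.
Regular 44 h 0 min = 2640 min at $51.50/h; overtime 9 h 31 min = 571 min at $77.25/h.
Pay = (2640 × $51.50 + 571 × $77.25) ÷ 60 = $3001.16.

$3001.16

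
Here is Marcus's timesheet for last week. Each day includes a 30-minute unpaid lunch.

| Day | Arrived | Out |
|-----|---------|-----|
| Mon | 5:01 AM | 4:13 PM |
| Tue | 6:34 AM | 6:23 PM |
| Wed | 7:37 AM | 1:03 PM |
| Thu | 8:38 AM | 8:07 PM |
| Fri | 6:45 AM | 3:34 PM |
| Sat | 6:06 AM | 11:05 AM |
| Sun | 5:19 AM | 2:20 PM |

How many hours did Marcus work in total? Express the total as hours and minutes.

59 h 15 min

Mon: 5:01 AM–4:13 PM = 11 h 12 min; less 30 min break → 10 h 42 min
Tue: 6:34 AM–6:23 PM = 11 h 49 min; less 30 min break → 11 h 19 min
Wed: 7:37 AM–1:03 PM = 5 h 26 min; less 30 min break → 4 h 56 min
Thu: 8:38 AM–8:07 PM = 11 h 29 min; less 30 min break → 10 h 59 min
Fri: 6:45 AM–3:34 PM = 8 h 49 min; less 30 min break → 8 h 19 min
Sat: 6:06 AM–11:05 AM = 4 h 59 min; less 30 min break → 4 h 29 min
Sun: 5:19 AM–2:20 PM = 9 h 1 min; less 30 min break → 8 h 31 min
Total: 10 h 42 min + 11 h 19 min + 4 h 56 min + 10 h 59 min + 8 h 19 min + 4 h 29 min + 8 h 31 min = 59 h 15 min.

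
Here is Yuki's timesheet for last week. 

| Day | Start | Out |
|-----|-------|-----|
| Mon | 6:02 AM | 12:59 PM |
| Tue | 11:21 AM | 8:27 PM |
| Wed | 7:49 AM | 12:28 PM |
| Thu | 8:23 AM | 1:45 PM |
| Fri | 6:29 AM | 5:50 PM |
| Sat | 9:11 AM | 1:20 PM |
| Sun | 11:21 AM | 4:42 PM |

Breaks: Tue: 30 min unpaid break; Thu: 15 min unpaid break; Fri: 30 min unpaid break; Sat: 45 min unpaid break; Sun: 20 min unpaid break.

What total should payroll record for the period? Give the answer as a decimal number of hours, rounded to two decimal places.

Mon: 6:02 AM–12:59 PM = 6 h 57 min
Tue: 11:21 AM–8:27 PM = 9 h 6 min; less 30 min break → 8 h 36 min
Wed: 7:49 AM–12:28 PM = 4 h 39 min
Thu: 8:23 AM–1:45 PM = 5 h 22 min; less 15 min break → 5 h 7 min
Fri: 6:29 AM–5:50 PM = 11 h 21 min; less 30 min break → 10 h 51 min
Sat: 9:11 AM–1:20 PM = 4 h 9 min; less 45 min break → 3 h 24 min
Sun: 11:21 AM–4:42 PM = 5 h 21 min; less 20 min break → 5 h 1 min
Total: 6 h 57 min + 8 h 36 min + 4 h 39 min + 5 h 7 min + 10 h 51 min + 3 h 24 min + 5 h 1 min = 44 h 35 min.

44.58 hours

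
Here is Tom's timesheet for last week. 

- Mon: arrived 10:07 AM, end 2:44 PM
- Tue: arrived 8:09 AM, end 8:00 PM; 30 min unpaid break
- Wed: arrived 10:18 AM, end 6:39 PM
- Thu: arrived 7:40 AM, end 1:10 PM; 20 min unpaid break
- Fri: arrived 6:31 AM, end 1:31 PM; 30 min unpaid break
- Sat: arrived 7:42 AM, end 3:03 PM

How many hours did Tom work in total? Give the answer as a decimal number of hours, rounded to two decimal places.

Mon: 10:07 AM–2:44 PM = 4 h 37 min
Tue: 8:09 AM–8:00 PM = 11 h 51 min; less 30 min break → 11 h 21 min
Wed: 10:18 AM–6:39 PM = 8 h 21 min
Thu: 7:40 AM–1:10 PM = 5 h 30 min; less 20 min break → 5 h 10 min
Fri: 6:31 AM–1:31 PM = 7 h 0 min; less 30 min break → 6 h 30 min
Sat: 7:42 AM–3:03 PM = 7 h 21 min
Total: 4 h 37 min + 11 h 21 min + 8 h 21 min + 5 h 10 min + 6 h 30 min + 7 h 21 min = 43 h 20 min.

43.33 hours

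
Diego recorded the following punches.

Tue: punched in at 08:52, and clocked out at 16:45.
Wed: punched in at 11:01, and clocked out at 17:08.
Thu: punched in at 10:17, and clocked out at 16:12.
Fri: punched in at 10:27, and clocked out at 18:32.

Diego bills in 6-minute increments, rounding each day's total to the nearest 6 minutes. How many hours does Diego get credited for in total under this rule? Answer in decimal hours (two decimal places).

Tue: 08:52–16:45 = 7 h 53 min → rounds to 7 h 54 min
Wed: 11:01–17:08 = 6 h 7 min → rounds to 6 h 6 min
Thu: 10:17–16:12 = 5 h 55 min → rounds to 5 h 54 min
Fri: 10:27–18:32 = 8 h 5 min → rounds to 8 h 6 min
Total credited: 28 h 0 min.

28.00 hours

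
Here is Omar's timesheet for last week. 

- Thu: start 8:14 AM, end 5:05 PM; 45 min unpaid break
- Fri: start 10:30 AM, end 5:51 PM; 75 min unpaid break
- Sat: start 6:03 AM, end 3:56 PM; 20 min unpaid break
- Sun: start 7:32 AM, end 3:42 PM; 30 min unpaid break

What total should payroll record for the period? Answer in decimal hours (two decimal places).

31.42 hours

Thu: 8:14 AM–5:05 PM = 8 h 51 min; less 45 min break → 8 h 6 min
Fri: 10:30 AM–5:51 PM = 7 h 21 min; less 75 min break → 6 h 6 min
Sat: 6:03 AM–3:56 PM = 9 h 53 min; less 20 min break → 9 h 33 min
Sun: 7:32 AM–3:42 PM = 8 h 10 min; less 30 min break → 7 h 40 min
Total: 8 h 6 min + 6 h 6 min + 9 h 33 min + 7 h 40 min = 31 h 25 min.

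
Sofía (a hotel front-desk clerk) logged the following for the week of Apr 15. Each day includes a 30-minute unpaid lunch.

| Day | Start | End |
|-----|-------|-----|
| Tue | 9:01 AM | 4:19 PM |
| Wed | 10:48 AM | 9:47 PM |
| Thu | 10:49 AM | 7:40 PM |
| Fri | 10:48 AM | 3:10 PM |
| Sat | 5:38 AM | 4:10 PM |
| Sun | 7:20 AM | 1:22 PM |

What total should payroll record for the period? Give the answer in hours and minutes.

45 h 4 min

Tue: 9:01 AM–4:19 PM = 7 h 18 min; less 30 min break → 6 h 48 min
Wed: 10:48 AM–9:47 PM = 10 h 59 min; less 30 min break → 10 h 29 min
Thu: 10:49 AM–7:40 PM = 8 h 51 min; less 30 min break → 8 h 21 min
Fri: 10:48 AM–3:10 PM = 4 h 22 min; less 30 min break → 3 h 52 min
Sat: 5:38 AM–4:10 PM = 10 h 32 min; less 30 min break → 10 h 2 min
Sun: 7:20 AM–1:22 PM = 6 h 2 min; less 30 min break → 5 h 32 min
Total: 6 h 48 min + 10 h 29 min + 8 h 21 min + 3 h 52 min + 10 h 2 min + 5 h 32 min = 45 h 4 min.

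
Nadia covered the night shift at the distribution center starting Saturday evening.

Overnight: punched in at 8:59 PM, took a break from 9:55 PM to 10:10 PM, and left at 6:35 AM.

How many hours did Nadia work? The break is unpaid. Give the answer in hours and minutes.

9 h 21 min

Overnight: 8:59 PM → midnight = 3 h 1 min; midnight → 6:35 AM = 6 h 35 min; span 9 h 36 min; less 15 min break → 9 h 21 min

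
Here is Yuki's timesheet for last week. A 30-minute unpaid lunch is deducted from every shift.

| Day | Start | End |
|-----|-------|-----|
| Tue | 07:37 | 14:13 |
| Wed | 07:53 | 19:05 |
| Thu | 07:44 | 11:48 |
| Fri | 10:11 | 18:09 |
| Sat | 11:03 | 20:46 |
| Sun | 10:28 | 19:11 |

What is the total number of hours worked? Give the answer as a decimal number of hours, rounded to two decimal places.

45.27 hours

Tue: 07:37–14:13 = 6 h 36 min; less 30 min break → 6 h 6 min
Wed: 07:53–19:05 = 11 h 12 min; less 30 min break → 10 h 42 min
Thu: 07:44–11:48 = 4 h 4 min; less 30 min break → 3 h 34 min
Fri: 10:11–18:09 = 7 h 58 min; less 30 min break → 7 h 28 min
Sat: 11:03–20:46 = 9 h 43 min; less 30 min break → 9 h 13 min
Sun: 10:28–19:11 = 8 h 43 min; less 30 min break → 8 h 13 min
Total: 6 h 6 min + 10 h 42 min + 3 h 34 min + 7 h 28 min + 9 h 13 min + 8 h 13 min = 45 h 16 min.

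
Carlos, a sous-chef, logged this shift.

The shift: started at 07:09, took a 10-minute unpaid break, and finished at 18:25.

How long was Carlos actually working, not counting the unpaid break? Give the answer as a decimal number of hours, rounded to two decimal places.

11.10 hours

The shift: 07:09–18:25 = 11 h 16 min; less 10 min break → 11 h 6 min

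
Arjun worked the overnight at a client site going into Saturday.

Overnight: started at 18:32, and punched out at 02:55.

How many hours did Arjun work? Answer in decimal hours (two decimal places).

8.38 hours

Overnight: 18:32 → midnight = 5 h 28 min; midnight → 02:55 = 2 h 55 min; span 8 h 23 min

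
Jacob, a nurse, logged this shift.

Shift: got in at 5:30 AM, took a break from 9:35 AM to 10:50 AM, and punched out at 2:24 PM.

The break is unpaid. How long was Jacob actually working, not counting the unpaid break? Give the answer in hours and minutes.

Shift: 5:30 AM–2:24 PM = 8 h 54 min; less 75 min break → 7 h 39 min

7 h 39 min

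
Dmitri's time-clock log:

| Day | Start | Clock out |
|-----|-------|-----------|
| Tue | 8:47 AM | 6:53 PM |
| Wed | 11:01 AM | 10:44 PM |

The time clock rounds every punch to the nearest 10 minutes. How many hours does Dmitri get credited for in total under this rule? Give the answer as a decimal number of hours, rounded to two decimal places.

Tue: in 8:47 AM→8:50 AM, out 6:53 PM→6:50 PM; 10 h 0 min
Wed: in 11:01 AM→11:00 AM, out 10:44 PM→10:40 PM; 11 h 40 min
Total credited: 21 h 40 min.

21.67 hours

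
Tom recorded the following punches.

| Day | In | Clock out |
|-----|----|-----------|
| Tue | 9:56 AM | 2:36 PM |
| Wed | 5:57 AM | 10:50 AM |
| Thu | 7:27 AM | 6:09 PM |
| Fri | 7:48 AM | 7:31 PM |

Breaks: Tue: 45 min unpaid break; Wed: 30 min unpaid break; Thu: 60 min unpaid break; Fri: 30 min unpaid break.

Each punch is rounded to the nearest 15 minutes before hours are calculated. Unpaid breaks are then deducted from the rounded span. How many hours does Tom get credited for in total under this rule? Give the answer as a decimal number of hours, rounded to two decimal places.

29.00 hours

Tue: in 9:56 AM→10:00 AM, out 2:36 PM→2:30 PM; 4 h 30 min − 45 min = 3 h 45 min
Wed: in 5:57 AM→6:00 AM, out 10:50 AM→10:45 AM; 4 h 45 min − 30 min = 4 h 15 min
Thu: in 7:27 AM→7:30 AM, out 6:09 PM→6:15 PM; 10 h 45 min − 60 min = 9 h 45 min
Fri: in 7:48 AM→7:45 AM, out 7:31 PM→7:30 PM; 11 h 45 min − 30 min = 11 h 15 min
Total credited: 29 h 0 min.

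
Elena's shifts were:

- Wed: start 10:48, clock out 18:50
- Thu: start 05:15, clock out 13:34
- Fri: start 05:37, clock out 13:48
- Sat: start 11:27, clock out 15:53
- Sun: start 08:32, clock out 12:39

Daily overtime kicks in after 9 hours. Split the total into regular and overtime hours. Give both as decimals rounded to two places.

Wed: 10:48–18:50 = 8 h 2 min
Thu: 05:15–13:34 = 8 h 19 min
Fri: 05:37–13:48 = 8 h 11 min
Sat: 11:27–15:53 = 4 h 26 min
Sun: 08:32–12:39 = 4 h 7 min
Wed reg 8 h 2 min / OT 0 h 0 min; Thu reg 8 h 19 min / OT 0 h 0 min; Fri reg 8 h 11 min / OT 0 h 0 min; Sat reg 4 h 26 min / OT 0 h 0 min; Sun reg 4 h 7 min / OT 0 h 0 min.
Totals: regular 33 h 5 min, overtime 0 h 0 min.

Regular 33.08 hours, overtime 0.00 hours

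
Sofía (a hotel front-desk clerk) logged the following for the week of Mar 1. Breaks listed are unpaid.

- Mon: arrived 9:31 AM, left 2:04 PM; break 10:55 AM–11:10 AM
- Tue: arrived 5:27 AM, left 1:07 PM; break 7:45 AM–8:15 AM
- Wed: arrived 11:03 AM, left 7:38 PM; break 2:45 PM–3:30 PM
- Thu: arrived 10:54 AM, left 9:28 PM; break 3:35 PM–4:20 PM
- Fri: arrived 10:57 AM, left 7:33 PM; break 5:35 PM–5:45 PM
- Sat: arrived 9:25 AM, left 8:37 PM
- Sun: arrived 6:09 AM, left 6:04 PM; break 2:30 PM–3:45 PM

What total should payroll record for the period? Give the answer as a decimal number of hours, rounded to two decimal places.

59.42 hours

Mon: 9:31 AM–2:04 PM = 4 h 33 min; less 15 min break → 4 h 18 min
Tue: 5:27 AM–1:07 PM = 7 h 40 min; less 30 min break → 7 h 10 min
Wed: 11:03 AM–7:38 PM = 8 h 35 min; less 45 min break → 7 h 50 min
Thu: 10:54 AM–9:28 PM = 10 h 34 min; less 45 min break → 9 h 49 min
Fri: 10:57 AM–7:33 PM = 8 h 36 min; less 10 min break → 8 h 26 min
Sat: 9:25 AM–8:37 PM = 11 h 12 min
Sun: 6:09 AM–6:04 PM = 11 h 55 min; less 75 min break → 10 h 40 min
Total: 4 h 18 min + 7 h 10 min + 7 h 50 min + 9 h 49 min + 8 h 26 min + 11 h 12 min + 10 h 40 min = 59 h 25 min.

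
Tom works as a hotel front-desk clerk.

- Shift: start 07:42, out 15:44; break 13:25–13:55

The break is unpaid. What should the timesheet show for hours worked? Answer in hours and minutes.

7 h 32 min

Shift: 07:42–15:44 = 8 h 2 min; less 30 min break → 7 h 32 min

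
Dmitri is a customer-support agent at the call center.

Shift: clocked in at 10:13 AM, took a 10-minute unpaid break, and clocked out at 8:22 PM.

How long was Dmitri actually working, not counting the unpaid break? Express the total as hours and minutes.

9 h 59 min

Shift: 10:13 AM–8:22 PM = 10 h 9 min; less 10 min break → 9 h 59 min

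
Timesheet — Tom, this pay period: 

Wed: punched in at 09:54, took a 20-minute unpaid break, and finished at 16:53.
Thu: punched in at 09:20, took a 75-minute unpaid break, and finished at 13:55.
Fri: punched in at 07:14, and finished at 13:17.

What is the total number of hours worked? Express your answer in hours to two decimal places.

Wed: 09:54–16:53 = 6 h 59 min; less 20 min break → 6 h 39 min
Thu: 09:20–13:55 = 4 h 35 min; less 75 min break → 3 h 20 min
Fri: 07:14–13:17 = 6 h 3 min
Total: 6 h 39 min + 3 h 20 min + 6 h 3 min = 16 h 2 min.

16.03 hours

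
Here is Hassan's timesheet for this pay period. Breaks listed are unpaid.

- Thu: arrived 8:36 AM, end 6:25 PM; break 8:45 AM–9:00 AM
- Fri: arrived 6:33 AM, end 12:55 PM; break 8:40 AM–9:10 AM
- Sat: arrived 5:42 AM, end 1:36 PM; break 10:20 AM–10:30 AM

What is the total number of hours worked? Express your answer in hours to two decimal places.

Thu: 8:36 AM–6:25 PM = 9 h 49 min; less 15 min break → 9 h 34 min
Fri: 6:33 AM–12:55 PM = 6 h 22 min; less 30 min break → 5 h 52 min
Sat: 5:42 AM–1:36 PM = 7 h 54 min; less 10 min break → 7 h 44 min
Total: 9 h 34 min + 5 h 52 min + 7 h 44 min = 23 h 10 min.

23.17 hours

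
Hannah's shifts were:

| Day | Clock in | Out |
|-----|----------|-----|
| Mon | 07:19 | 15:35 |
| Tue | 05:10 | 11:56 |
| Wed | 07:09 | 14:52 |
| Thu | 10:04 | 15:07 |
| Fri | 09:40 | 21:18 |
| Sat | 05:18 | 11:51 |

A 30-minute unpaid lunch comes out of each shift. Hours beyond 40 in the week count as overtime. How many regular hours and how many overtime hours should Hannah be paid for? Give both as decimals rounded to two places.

Mon: 07:19–15:35 = 8 h 16 min; less 30 min break → 7 h 46 min
Tue: 05:10–11:56 = 6 h 46 min; less 30 min break → 6 h 16 min
Wed: 07:09–14:52 = 7 h 43 min; less 30 min break → 7 h 13 min
Thu: 10:04–15:07 = 5 h 3 min; less 30 min break → 4 h 33 min
Fri: 09:40–21:18 = 11 h 38 min; less 30 min break → 11 h 8 min
Sat: 05:18–11:51 = 6 h 33 min; less 30 min break → 6 h 3 min
Total worked: 42 h 59 min = 42.98 h.
Threshold 40 h → overtime 2 h 59 min, regular 40 h 0 min.

Regular 40.00 hours, overtime 2.98 hours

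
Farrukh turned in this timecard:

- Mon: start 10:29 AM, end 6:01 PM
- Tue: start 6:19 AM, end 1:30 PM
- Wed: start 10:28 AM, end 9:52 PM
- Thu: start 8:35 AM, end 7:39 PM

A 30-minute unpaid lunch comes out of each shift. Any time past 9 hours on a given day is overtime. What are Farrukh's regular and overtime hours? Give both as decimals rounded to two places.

Regular 31.72 hours, overtime 3.47 hours

Mon: 10:29 AM–6:01 PM = 7 h 32 min; less 30 min break → 7 h 2 min
Tue: 6:19 AM–1:30 PM = 7 h 11 min; less 30 min break → 6 h 41 min
Wed: 10:28 AM–9:52 PM = 11 h 24 min; less 30 min break → 10 h 54 min
Thu: 8:35 AM–7:39 PM = 11 h 4 min; less 30 min break → 10 h 34 min
Mon reg 7 h 2 min / OT 0 h 0 min; Tue reg 6 h 41 min / OT 0 h 0 min; Wed reg 9 h 0 min / OT 1 h 54 min; Thu reg 9 h 0 min / OT 1 h 34 min.
Totals: regular 31 h 43 min, overtime 3 h 28 min.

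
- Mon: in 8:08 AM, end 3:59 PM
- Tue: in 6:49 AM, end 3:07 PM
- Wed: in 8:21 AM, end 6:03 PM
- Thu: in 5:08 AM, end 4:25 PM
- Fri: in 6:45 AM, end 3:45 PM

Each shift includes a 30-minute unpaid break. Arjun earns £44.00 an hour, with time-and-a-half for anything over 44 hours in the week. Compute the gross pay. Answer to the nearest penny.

Mon: 8:08 AM–3:59 PM = 7 h 51 min; less 30 min break → 7 h 21 min
Tue: 6:49 AM–3:07 PM = 8 h 18 min; less 30 min break → 7 h 48 min
Wed: 8:21 AM–6:03 PM = 9 h 42 min; less 30 min break → 9 h 12 min
Thu: 5:08 AM–4:25 PM = 11 h 17 min; less 30 min break → 10 h 47 min
Fri: 6:45 AM–3:45 PM = 9 h 0 min; less 30 min break → 8 h 30 min
Total worked: 43 h 38 min = 2618 min.
Regular 43 h 38 min = 2618 min at £44.00/h; overtime 0 h 0 min = 0 min at £66.00/h.
Pay = (2618 × £44.00 + 0 × £66.00) ÷ 60 = £1919.87.

£1919.87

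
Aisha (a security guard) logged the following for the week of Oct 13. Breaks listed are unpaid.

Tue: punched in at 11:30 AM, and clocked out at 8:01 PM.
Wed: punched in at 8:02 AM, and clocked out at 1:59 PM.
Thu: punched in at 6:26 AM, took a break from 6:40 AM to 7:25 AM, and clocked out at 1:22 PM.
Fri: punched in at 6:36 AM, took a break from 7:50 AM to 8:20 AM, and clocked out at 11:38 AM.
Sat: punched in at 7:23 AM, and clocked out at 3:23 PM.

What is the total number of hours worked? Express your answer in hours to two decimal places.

Tue: 11:30 AM–8:01 PM = 8 h 31 min
Wed: 8:02 AM–1:59 PM = 5 h 57 min
Thu: 6:26 AM–1:22 PM = 6 h 56 min; less 45 min break → 6 h 11 min
Fri: 6:36 AM–11:38 AM = 5 h 2 min; less 30 min break → 4 h 32 min
Sat: 7:23 AM–3:23 PM = 8 h 0 min
Total: 8 h 31 min + 5 h 57 min + 6 h 11 min + 4 h 32 min + 8 h 0 min = 33 h 11 min.

33.18 hours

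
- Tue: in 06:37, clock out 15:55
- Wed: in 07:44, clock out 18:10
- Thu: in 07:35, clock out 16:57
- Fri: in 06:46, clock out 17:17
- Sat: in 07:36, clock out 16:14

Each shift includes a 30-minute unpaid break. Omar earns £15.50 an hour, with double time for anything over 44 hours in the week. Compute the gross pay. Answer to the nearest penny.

Tue: 06:37–15:55 = 9 h 18 min; less 30 min break → 8 h 48 min
Wed: 07:44–18:10 = 10 h 26 min; less 30 min break → 9 h 56 min
Thu: 07:35–16:57 = 9 h 22 min; less 30 min break → 8 h 52 min
Fri: 06:46–17:17 = 10 h 31 min; less 30 min break → 10 h 1 min
Sat: 07:36–16:14 = 8 h 38 min; less 30 min break → 8 h 8 min
Total worked: 45 h 45 min = 2745 min.
Regular 44 h 0 min = 2640 min at £15.50/h; overtime 1 h 45 min = 105 min at £31.00/h.
Pay = (2640 × £15.50 + 105 × £31.00) ÷ 60 = £736.25.

£736.25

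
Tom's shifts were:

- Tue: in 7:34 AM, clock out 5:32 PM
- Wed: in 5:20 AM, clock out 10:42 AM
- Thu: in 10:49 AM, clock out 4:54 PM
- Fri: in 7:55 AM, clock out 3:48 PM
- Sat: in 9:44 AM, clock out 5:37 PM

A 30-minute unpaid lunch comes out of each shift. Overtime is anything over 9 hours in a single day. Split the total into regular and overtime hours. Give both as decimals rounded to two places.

Regular 34.22 hours, overtime 0.47 hours

Tue: 7:34 AM–5:32 PM = 9 h 58 min; less 30 min break → 9 h 28 min
Wed: 5:20 AM–10:42 AM = 5 h 22 min; less 30 min break → 4 h 52 min
Thu: 10:49 AM–4:54 PM = 6 h 5 min; less 30 min break → 5 h 35 min
Fri: 7:55 AM–3:48 PM = 7 h 53 min; less 30 min break → 7 h 23 min
Sat: 9:44 AM–5:37 PM = 7 h 53 min; less 30 min break → 7 h 23 min
Tue reg 9 h 0 min / OT 0 h 28 min; Wed reg 4 h 52 min / OT 0 h 0 min; Thu reg 5 h 35 min / OT 0 h 0 min; Fri reg 7 h 23 min / OT 0 h 0 min; Sat reg 7 h 23 min / OT 0 h 0 min.
Totals: regular 34 h 13 min, overtime 0 h 28 min.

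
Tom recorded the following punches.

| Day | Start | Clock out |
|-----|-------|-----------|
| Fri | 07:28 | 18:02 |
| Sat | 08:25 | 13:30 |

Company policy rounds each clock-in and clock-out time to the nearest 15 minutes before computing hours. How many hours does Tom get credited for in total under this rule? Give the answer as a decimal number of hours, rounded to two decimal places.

15.50 hours

Fri: in 07:28→07:30, out 18:02→18:00; 10 h 30 min
Sat: in 08:25→08:30, out 13:30→13:30; 5 h 0 min
Total credited: 15 h 30 min.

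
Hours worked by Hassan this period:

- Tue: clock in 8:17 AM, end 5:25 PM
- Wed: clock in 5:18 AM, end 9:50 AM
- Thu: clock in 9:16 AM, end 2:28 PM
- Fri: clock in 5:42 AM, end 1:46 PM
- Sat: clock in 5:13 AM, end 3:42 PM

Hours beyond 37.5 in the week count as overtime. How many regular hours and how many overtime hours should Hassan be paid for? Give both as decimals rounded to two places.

Tue: 8:17 AM–5:25 PM = 9 h 8 min
Wed: 5:18 AM–9:50 AM = 4 h 32 min
Thu: 9:16 AM–2:28 PM = 5 h 12 min
Fri: 5:42 AM–1:46 PM = 8 h 4 min
Sat: 5:13 AM–3:42 PM = 10 h 29 min
Total worked: 37 h 25 min = 37.42 h.
Threshold 37.5 h → overtime 0 h 0 min, regular 37 h 25 min.

Regular 37.42 hours, overtime 0.00 hours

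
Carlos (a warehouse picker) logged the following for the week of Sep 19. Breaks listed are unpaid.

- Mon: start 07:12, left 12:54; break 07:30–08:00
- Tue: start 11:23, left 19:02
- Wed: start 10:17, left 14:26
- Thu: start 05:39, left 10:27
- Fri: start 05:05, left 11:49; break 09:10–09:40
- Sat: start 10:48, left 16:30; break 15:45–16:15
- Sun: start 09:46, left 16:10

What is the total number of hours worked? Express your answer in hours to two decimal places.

39.63 hours

Mon: 07:12–12:54 = 5 h 42 min; less 30 min break → 5 h 12 min
Tue: 11:23–19:02 = 7 h 39 min
Wed: 10:17–14:26 = 4 h 9 min
Thu: 05:39–10:27 = 4 h 48 min
Fri: 05:05–11:49 = 6 h 44 min; less 30 min break → 6 h 14 min
Sat: 10:48–16:30 = 5 h 42 min; less 30 min break → 5 h 12 min
Sun: 09:46–16:10 = 6 h 24 min
Total: 5 h 12 min + 7 h 39 min + 4 h 9 min + 4 h 48 min + 6 h 14 min + 5 h 12 min + 6 h 24 min = 39 h 38 min.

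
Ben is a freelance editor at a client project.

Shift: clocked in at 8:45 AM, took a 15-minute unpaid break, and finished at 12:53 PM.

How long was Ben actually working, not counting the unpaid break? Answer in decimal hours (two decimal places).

Shift: 8:45 AM–12:53 PM = 4 h 8 min; less 15 min break → 3 h 53 min

3.88 hours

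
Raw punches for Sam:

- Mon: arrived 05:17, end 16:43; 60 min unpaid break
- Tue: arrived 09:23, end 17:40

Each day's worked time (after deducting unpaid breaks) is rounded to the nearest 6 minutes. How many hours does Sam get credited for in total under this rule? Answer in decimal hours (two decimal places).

Mon: 05:17–16:43 = 11 h 26 min − 60 min = 10 h 26 min → rounds to 10 h 24 min
Tue: 09:23–17:40 = 8 h 17 min → rounds to 8 h 18 min
Total credited: 18 h 42 min.

18.70 hours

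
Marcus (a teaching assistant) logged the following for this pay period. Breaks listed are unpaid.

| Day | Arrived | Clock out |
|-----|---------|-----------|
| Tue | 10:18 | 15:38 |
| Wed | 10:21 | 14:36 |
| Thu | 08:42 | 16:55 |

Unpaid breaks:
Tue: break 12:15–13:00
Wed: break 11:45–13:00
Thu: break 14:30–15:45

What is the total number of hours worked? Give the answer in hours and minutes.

Tue: 10:18–15:38 = 5 h 20 min; less 45 min break → 4 h 35 min
Wed: 10:21–14:36 = 4 h 15 min; less 75 min break → 3 h 0 min
Thu: 08:42–16:55 = 8 h 13 min; less 75 min break → 6 h 58 min
Total: 4 h 35 min + 3 h 0 min + 6 h 58 min = 14 h 33 min.

14 h 33 min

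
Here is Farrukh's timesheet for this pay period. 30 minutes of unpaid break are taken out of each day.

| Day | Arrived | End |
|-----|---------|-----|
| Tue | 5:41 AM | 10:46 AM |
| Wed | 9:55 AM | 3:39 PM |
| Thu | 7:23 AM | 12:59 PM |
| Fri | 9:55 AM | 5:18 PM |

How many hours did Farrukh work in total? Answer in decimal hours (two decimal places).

Tue: 5:41 AM–10:46 AM = 5 h 5 min; less 30 min break → 4 h 35 min
Wed: 9:55 AM–3:39 PM = 5 h 44 min; less 30 min break → 5 h 14 min
Thu: 7:23 AM–12:59 PM = 5 h 36 min; less 30 min break → 5 h 6 min
Fri: 9:55 AM–5:18 PM = 7 h 23 min; less 30 min break → 6 h 53 min
Total: 4 h 35 min + 5 h 14 min + 5 h 6 min + 6 h 53 min = 21 h 48 min.

21.80 hours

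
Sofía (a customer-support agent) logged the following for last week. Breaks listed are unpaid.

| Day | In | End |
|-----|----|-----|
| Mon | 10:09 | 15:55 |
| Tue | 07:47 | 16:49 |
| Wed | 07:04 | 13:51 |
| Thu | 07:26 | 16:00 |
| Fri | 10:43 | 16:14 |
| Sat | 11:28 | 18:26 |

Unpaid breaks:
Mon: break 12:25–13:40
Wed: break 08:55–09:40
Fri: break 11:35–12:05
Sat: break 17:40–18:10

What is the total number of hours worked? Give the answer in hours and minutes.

39 h 38 min

Mon: 10:09–15:55 = 5 h 46 min; less 75 min break → 4 h 31 min
Tue: 07:47–16:49 = 9 h 2 min
Wed: 07:04–13:51 = 6 h 47 min; less 45 min break → 6 h 2 min
Thu: 07:26–16:00 = 8 h 34 min
Fri: 10:43–16:14 = 5 h 31 min; less 30 min break → 5 h 1 min
Sat: 11:28–18:26 = 6 h 58 min; less 30 min break → 6 h 28 min
Total: 4 h 31 min + 9 h 2 min + 6 h 2 min + 8 h 34 min + 5 h 1 min + 6 h 28 min = 39 h 38 min.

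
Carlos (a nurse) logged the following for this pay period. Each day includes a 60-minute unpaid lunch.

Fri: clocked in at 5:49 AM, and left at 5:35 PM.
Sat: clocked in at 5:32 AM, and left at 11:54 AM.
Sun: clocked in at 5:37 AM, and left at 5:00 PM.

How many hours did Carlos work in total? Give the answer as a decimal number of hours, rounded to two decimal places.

26.52 hours

Fri: 5:49 AM–5:35 PM = 11 h 46 min; less 60 min break → 10 h 46 min
Sat: 5:32 AM–11:54 AM = 6 h 22 min; less 60 min break → 5 h 22 min
Sun: 5:37 AM–5:00 PM = 11 h 23 min; less 60 min break → 10 h 23 min
Total: 10 h 46 min + 5 h 22 min + 10 h 23 min = 26 h 31 min.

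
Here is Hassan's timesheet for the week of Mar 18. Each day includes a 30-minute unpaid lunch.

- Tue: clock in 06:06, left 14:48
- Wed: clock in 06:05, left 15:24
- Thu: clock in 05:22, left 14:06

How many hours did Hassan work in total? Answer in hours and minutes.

Tue: 06:06–14:48 = 8 h 42 min; less 30 min break → 8 h 12 min
Wed: 06:05–15:24 = 9 h 19 min; less 30 min break → 8 h 49 min
Thu: 05:22–14:06 = 8 h 44 min; less 30 min break → 8 h 14 min
Total: 8 h 12 min + 8 h 49 min + 8 h 14 min = 25 h 15 min.

25 h 15 min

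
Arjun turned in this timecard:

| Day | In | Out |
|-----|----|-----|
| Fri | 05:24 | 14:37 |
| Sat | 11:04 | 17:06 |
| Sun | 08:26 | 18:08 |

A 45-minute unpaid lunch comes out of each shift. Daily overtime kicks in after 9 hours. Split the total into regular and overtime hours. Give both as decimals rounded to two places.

Fri: 05:24–14:37 = 9 h 13 min; less 45 min break → 8 h 28 min
Sat: 11:04–17:06 = 6 h 2 min; less 45 min break → 5 h 17 min
Sun: 08:26–18:08 = 9 h 42 min; less 45 min break → 8 h 57 min
Fri reg 8 h 28 min / OT 0 h 0 min; Sat reg 5 h 17 min / OT 0 h 0 min; Sun reg 8 h 57 min / OT 0 h 0 min.
Totals: regular 22 h 42 min, overtime 0 h 0 min.

Regular 22.70 hours, overtime 0.00 hours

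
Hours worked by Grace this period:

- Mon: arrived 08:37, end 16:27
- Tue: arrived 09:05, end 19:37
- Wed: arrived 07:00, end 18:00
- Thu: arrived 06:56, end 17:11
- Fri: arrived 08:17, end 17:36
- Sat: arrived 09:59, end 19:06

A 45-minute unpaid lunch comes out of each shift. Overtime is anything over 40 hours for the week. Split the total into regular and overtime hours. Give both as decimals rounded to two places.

Mon: 08:37–16:27 = 7 h 50 min; less 45 min break → 7 h 5 min
Tue: 09:05–19:37 = 10 h 32 min; less 45 min break → 9 h 47 min
Wed: 07:00–18:00 = 11 h 0 min; less 45 min break → 10 h 15 min
Thu: 06:56–17:11 = 10 h 15 min; less 45 min break → 9 h 30 min
Fri: 08:17–17:36 = 9 h 19 min; less 45 min break → 8 h 34 min
Sat: 09:59–19:06 = 9 h 7 min; less 45 min break → 8 h 22 min
Total worked: 53 h 33 min = 53.55 h.
Threshold 40 h → overtime 13 h 33 min, regular 40 h 0 min.

Regular 40.00 hours, overtime 13.55 hours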